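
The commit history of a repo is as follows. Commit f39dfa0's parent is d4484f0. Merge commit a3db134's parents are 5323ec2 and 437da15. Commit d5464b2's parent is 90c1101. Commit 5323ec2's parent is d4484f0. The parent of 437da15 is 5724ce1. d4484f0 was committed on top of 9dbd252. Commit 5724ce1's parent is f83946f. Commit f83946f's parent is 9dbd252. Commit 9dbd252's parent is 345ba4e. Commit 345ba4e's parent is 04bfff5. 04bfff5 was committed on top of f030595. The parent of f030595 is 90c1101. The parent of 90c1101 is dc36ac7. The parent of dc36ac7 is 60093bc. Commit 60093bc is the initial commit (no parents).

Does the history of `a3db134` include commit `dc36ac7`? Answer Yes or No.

Ancestors of a3db134 (commits reachable by following parents): {04bfff5, 345ba4e, 437da15, 5323ec2, 5724ce1, 60093bc, 90c1101, 9dbd252, a3db134, d4484f0, dc36ac7, f030595, f83946f}.
dc36ac7 is in that set, so it is an ancestor of a3db134.

Yes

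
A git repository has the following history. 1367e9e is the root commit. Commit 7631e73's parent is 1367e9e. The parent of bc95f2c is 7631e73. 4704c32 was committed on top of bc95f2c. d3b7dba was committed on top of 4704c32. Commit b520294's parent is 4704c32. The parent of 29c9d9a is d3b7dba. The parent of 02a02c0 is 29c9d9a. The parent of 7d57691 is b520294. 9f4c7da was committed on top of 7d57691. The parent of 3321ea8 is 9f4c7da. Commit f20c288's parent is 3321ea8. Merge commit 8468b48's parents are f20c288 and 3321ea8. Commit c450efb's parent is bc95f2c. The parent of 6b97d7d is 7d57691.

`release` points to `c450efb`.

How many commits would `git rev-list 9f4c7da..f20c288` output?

2

Reachable from f20c288: {1367e9e, 3321ea8, 4704c32, 7631e73, 7d57691, 9f4c7da, b520294, bc95f2c, f20c288}.
Reachable from 9f4c7da: {1367e9e, 4704c32, 7631e73, 7d57691, 9f4c7da, b520294, bc95f2c}.
In f20c288's history but not 9f4c7da's: {3321ea8, f20c288} — 2 commits.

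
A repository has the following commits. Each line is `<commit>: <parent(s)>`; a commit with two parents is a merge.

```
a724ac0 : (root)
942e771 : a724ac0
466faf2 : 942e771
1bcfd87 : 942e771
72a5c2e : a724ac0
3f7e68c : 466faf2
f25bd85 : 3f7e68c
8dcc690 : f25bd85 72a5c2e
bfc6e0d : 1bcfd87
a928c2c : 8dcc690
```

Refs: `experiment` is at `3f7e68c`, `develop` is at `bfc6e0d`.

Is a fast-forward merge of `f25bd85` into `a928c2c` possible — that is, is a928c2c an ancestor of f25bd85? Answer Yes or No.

No

A fast-forward from a928c2c to f25bd85 is possible iff a928c2c is an ancestor of f25bd85.
Ancestors of f25bd85: {3f7e68c, 466faf2, 942e771, a724ac0, f25bd85}.
a928c2c is not among them, so fast-forward is not possible.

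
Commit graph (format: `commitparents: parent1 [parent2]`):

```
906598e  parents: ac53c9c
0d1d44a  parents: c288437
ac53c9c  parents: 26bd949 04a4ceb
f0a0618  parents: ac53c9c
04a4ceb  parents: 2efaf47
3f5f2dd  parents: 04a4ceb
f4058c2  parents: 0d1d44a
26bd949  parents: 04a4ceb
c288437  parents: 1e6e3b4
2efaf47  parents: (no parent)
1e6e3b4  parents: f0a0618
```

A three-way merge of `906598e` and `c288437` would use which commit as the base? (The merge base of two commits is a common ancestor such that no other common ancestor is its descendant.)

Ancestors of 906598e: {04a4ceb, 26bd949, 2efaf47, 906598e, ac53c9c}.
Ancestors of c288437: {04a4ceb, 1e6e3b4, 26bd949, 2efaf47, ac53c9c, c288437, f0a0618}.
Common ancestors: {04a4ceb, 26bd949, 2efaf47, ac53c9c}.
Among these, ac53c9c is not an ancestor of any other common ancestor — it is the merge base.

ac53c9c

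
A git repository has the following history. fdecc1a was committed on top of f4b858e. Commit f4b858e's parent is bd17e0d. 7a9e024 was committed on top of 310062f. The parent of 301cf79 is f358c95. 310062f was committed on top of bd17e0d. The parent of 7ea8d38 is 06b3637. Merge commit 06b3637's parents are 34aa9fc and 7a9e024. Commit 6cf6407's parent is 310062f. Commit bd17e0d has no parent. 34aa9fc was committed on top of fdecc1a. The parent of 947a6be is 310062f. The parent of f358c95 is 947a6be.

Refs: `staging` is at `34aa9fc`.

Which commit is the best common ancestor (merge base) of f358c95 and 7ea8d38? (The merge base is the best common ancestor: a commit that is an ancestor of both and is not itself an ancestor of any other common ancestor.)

310062f

Ancestors of f358c95: {310062f, 947a6be, bd17e0d, f358c95}.
Ancestors of 7ea8d38: {06b3637, 310062f, 34aa9fc, 7a9e024, 7ea8d38, bd17e0d, f4b858e, fdecc1a}.
Common ancestors: {310062f, bd17e0d}.
Among these, 310062f is not an ancestor of any other common ancestor — it is the merge base.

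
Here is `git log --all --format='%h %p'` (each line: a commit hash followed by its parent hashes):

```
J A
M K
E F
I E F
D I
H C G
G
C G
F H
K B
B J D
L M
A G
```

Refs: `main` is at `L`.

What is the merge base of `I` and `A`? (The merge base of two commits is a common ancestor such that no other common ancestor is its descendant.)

G

Ancestors of I: {C, E, F, G, H, I}.
Ancestors of A: {A, G}.
Common ancestors: {G}.
The only common ancestor is G, so it is the merge base.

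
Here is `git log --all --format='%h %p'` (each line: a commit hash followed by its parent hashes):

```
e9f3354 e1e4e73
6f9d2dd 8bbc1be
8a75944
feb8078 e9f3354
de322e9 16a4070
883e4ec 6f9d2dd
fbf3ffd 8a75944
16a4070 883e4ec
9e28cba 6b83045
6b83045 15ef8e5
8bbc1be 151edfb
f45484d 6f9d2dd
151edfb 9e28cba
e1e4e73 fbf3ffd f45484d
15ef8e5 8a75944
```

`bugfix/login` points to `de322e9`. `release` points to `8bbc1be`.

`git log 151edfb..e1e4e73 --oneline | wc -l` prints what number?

5

Reachable from e1e4e73: {151edfb, 15ef8e5, 6b83045, 6f9d2dd, 8a75944, 8bbc1be, 9e28cba, e1e4e73, f45484d, fbf3ffd}.
Reachable from 151edfb: {151edfb, 15ef8e5, 6b83045, 8a75944, 9e28cba}.
In e1e4e73's history but not 151edfb's: {6f9d2dd, 8bbc1be, e1e4e73, f45484d, fbf3ffd} — 5 commits.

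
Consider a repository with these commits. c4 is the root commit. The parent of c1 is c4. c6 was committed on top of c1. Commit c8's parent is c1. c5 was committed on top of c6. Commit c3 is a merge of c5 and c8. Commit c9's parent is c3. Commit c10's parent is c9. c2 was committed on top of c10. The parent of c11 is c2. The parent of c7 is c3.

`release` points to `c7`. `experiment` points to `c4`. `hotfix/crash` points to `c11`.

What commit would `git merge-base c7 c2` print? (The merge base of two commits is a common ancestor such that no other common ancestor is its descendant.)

Ancestors of c7: {c1, c3, c4, c5, c6, c7, c8}.
Ancestors of c2: {c1, c10, c2, c3, c4, c5, c6, c8, c9}.
Common ancestors: {c1, c3, c4, c5, c6, c8}.
Among these, c3 is not an ancestor of any other common ancestor — it is the merge base.

c3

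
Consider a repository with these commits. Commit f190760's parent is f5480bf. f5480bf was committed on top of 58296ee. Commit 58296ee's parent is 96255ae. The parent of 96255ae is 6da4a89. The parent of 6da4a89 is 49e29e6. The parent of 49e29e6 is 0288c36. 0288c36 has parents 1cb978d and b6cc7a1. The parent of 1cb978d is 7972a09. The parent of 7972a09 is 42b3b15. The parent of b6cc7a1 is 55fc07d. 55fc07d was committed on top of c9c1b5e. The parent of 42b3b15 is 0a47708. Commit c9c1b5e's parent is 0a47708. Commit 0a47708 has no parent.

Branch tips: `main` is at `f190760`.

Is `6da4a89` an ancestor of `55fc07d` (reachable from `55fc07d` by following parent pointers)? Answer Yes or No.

Ancestors of 55fc07d: {0a47708, 55fc07d, c9c1b5e}.
6da4a89 is not in that set, so it is not an ancestor of 55fc07d.

No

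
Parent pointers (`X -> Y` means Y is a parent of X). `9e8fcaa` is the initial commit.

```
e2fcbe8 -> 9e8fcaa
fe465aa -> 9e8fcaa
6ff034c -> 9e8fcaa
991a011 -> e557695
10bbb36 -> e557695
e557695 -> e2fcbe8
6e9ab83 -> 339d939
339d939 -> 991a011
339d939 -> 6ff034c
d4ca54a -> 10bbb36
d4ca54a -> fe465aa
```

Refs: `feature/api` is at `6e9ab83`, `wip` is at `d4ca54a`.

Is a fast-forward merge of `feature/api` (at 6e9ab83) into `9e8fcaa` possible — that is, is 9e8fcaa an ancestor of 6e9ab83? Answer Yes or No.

Yes

A fast-forward from 9e8fcaa to 6e9ab83 is possible iff 9e8fcaa is an ancestor of 6e9ab83.
Ancestors of 6e9ab83: {339d939, 6e9ab83, 6ff034c, 991a011, 9e8fcaa, e2fcbe8, e557695}.
9e8fcaa is among them, so fast-forward is possible.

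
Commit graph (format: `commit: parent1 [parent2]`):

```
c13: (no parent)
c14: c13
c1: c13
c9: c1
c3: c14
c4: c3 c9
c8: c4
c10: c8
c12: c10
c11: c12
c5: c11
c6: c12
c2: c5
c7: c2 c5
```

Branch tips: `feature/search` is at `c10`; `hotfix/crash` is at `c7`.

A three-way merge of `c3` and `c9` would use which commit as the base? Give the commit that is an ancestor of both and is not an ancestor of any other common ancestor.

Ancestors of c3: {c13, c14, c3}.
Ancestors of c9: {c1, c13, c9}.
Common ancestors: {c13}.
The only common ancestor is c13, so it is the merge base.

c13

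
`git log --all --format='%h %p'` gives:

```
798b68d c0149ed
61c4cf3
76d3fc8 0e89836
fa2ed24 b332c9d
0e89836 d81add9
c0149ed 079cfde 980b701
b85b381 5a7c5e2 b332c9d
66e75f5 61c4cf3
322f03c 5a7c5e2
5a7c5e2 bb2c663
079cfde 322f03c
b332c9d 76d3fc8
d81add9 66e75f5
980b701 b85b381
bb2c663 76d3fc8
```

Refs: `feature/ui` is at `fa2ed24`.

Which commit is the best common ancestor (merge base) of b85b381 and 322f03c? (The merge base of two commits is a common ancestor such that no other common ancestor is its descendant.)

Ancestors of b85b381: {0e89836, 5a7c5e2, 61c4cf3, 66e75f5, 76d3fc8, b332c9d, b85b381, bb2c663, d81add9}.
Ancestors of 322f03c: {0e89836, 322f03c, 5a7c5e2, 61c4cf3, 66e75f5, 76d3fc8, bb2c663, d81add9}.
Common ancestors: {0e89836, 5a7c5e2, 61c4cf3, 66e75f5, 76d3fc8, bb2c663, d81add9}.
Among these, 5a7c5e2 is not an ancestor of any other common ancestor — it is the merge base.

5a7c5e2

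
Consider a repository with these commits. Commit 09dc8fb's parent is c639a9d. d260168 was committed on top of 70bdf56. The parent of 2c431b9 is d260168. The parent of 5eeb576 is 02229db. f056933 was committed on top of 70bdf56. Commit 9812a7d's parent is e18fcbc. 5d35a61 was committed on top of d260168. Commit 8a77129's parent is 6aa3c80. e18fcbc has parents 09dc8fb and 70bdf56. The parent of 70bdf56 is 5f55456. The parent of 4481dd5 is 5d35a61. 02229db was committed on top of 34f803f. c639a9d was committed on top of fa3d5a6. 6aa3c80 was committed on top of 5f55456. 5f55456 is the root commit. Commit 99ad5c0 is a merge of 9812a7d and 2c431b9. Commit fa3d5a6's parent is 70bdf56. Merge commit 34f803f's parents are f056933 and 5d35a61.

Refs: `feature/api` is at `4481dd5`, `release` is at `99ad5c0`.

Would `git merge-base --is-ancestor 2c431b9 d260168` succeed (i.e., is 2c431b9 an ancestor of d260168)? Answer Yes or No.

Ancestors of d260168: {5f55456, 70bdf56, d260168}.
2c431b9 is not in that set, so it is not an ancestor of d260168.

No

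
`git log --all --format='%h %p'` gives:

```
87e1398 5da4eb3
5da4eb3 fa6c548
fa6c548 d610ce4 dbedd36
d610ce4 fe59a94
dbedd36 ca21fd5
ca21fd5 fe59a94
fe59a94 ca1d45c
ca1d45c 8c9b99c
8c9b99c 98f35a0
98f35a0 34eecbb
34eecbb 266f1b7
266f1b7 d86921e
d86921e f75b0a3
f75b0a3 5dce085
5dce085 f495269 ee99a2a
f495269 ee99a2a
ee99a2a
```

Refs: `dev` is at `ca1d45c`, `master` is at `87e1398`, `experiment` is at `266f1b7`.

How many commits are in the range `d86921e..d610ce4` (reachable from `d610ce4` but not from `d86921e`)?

Reachable from d610ce4: {266f1b7, 34eecbb, 5dce085, 8c9b99c, 98f35a0, ca1d45c, d610ce4, d86921e, ee99a2a, f495269, f75b0a3, fe59a94}.
Reachable from d86921e: {5dce085, d86921e, ee99a2a, f495269, f75b0a3}.
In d610ce4's history but not d86921e's: {266f1b7, 34eecbb, 8c9b99c, 98f35a0, ca1d45c, d610ce4, fe59a94} — 7 commits.

7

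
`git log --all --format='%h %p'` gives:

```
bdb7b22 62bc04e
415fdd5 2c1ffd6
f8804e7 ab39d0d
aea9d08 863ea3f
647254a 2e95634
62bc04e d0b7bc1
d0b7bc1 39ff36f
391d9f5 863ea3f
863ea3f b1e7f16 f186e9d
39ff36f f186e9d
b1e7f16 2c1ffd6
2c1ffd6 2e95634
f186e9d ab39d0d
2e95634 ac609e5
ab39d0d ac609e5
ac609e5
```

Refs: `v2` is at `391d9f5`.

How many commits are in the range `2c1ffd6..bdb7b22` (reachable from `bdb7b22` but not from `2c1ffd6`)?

6

Reachable from bdb7b22: {39ff36f, 62bc04e, ab39d0d, ac609e5, bdb7b22, d0b7bc1, f186e9d}.
Reachable from 2c1ffd6: {2c1ffd6, 2e95634, ac609e5}.
In bdb7b22's history but not 2c1ffd6's: {39ff36f, 62bc04e, ab39d0d, bdb7b22, d0b7bc1, f186e9d} — 6 commits.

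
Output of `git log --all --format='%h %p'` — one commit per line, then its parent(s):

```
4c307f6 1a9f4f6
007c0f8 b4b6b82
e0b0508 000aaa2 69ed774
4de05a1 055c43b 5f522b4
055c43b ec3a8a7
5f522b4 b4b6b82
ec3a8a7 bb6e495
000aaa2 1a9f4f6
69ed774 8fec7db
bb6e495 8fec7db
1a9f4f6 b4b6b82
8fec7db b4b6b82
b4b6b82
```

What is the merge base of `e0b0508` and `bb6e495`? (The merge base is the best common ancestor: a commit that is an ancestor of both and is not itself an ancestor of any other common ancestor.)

8fec7db

Ancestors of e0b0508: {000aaa2, 1a9f4f6, 69ed774, 8fec7db, b4b6b82, e0b0508}.
Ancestors of bb6e495: {8fec7db, b4b6b82, bb6e495}.
Common ancestors: {8fec7db, b4b6b82}.
Among these, 8fec7db is not an ancestor of any other common ancestor — it is the merge base.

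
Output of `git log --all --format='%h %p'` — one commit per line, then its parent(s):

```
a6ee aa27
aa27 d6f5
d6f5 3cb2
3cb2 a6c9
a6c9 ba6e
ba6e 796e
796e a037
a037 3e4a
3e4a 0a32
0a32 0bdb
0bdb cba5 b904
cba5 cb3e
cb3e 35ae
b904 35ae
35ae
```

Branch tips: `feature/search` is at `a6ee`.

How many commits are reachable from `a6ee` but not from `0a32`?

9

Reachable from a6ee: {0a32, 0bdb, 35ae, 3cb2, 3e4a, 796e, a037, a6c9, a6ee, aa27, b904, ba6e, cb3e, cba5, d6f5}.
Reachable from 0a32: {0a32, 0bdb, 35ae, b904, cb3e, cba5}.
In a6ee's history but not 0a32's: {3cb2, 3e4a, 796e, a037, a6c9, a6ee, aa27, ba6e, d6f5} — 9 commits.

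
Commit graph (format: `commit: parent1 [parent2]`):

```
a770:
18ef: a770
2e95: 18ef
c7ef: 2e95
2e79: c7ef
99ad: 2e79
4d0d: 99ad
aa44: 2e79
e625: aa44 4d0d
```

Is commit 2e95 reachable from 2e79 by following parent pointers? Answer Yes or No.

Yes

Ancestors of 2e79 (commits reachable by following parents): {18ef, 2e79, 2e95, a770, c7ef}.
2e95 is in that set, so it is an ancestor of 2e79.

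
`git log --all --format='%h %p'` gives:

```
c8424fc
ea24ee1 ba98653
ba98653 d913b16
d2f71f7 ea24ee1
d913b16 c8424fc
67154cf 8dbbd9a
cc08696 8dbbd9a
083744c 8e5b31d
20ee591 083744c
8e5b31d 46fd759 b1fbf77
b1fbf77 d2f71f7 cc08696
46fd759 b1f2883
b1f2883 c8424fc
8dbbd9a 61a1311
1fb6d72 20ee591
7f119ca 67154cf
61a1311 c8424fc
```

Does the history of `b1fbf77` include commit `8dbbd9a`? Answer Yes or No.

Ancestors of b1fbf77 (commits reachable by following parents): {61a1311, 8dbbd9a, b1fbf77, ba98653, c8424fc, cc08696, d2f71f7, d913b16, ea24ee1}.
8dbbd9a is in that set, so it is an ancestor of b1fbf77.

Yes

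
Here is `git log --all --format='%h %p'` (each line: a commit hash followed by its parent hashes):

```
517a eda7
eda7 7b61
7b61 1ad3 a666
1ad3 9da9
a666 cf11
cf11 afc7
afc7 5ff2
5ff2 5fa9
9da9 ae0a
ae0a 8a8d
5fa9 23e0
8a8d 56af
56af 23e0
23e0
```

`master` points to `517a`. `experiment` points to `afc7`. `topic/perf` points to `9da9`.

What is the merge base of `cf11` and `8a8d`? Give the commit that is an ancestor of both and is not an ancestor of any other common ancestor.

23e0

Ancestors of cf11: {23e0, 5fa9, 5ff2, afc7, cf11}.
Ancestors of 8a8d: {23e0, 56af, 8a8d}.
Common ancestors: {23e0}.
The only common ancestor is 23e0, so it is the merge base.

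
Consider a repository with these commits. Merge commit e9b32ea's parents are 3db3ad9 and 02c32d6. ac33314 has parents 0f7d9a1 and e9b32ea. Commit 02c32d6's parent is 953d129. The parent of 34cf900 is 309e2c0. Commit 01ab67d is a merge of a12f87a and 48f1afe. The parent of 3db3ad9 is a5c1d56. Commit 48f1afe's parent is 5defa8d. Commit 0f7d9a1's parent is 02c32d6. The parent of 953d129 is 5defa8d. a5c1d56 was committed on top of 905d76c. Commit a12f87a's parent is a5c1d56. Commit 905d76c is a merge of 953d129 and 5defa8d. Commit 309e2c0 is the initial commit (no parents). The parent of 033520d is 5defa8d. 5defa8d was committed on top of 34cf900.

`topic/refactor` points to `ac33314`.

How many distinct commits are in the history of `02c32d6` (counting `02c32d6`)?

5

Walking parent pointers from 02c32d6: reachable set = {02c32d6, 309e2c0, 34cf900, 5defa8d, 953d129}.
That is 5 commits.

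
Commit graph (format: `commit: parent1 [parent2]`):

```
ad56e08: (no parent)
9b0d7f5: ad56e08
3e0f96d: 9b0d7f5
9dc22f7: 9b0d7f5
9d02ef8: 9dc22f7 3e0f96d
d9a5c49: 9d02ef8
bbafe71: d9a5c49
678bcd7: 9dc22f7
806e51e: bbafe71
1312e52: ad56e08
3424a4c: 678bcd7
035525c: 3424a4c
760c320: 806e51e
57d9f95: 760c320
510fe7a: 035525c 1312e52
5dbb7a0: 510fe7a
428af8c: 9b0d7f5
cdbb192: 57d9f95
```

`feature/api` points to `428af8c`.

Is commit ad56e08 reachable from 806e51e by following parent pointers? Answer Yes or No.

Ancestors of 806e51e (commits reachable by following parents): {3e0f96d, 806e51e, 9b0d7f5, 9d02ef8, 9dc22f7, ad56e08, bbafe71, d9a5c49}.
ad56e08 is in that set, so it is an ancestor of 806e51e.

Yes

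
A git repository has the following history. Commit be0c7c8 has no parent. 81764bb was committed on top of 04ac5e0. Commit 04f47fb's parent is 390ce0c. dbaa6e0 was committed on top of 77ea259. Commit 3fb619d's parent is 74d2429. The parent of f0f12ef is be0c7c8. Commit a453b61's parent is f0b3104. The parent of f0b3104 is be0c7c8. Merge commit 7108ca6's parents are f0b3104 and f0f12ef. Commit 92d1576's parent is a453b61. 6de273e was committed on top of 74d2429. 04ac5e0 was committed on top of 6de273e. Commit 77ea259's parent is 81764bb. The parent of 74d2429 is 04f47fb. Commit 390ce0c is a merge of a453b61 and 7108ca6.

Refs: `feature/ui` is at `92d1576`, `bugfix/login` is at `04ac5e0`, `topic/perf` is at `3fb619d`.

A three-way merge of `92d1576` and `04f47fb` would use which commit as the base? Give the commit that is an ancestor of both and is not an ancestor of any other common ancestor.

Ancestors of 92d1576: {92d1576, a453b61, be0c7c8, f0b3104}.
Ancestors of 04f47fb: {04f47fb, 390ce0c, 7108ca6, a453b61, be0c7c8, f0b3104, f0f12ef}.
Common ancestors: {a453b61, be0c7c8, f0b3104}.
Among these, a453b61 is not an ancestor of any other common ancestor — it is the merge base.

a453b61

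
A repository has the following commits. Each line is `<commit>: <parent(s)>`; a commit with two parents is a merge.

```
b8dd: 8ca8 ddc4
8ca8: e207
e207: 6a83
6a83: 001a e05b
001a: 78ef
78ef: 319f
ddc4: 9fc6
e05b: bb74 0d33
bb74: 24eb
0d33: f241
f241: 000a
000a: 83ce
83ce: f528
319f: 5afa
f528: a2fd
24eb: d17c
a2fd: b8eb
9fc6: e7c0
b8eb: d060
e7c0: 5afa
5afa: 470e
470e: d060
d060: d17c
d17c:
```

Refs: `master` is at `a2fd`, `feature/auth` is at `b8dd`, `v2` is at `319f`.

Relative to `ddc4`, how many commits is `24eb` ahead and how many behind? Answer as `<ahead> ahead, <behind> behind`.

1 ahead, 6 behind

Reachable from 24eb: {24eb, d17c}.
Reachable from ddc4: {470e, 5afa, 9fc6, d060, d17c, ddc4, e7c0}.
Only in 24eb's history (ahead): {24eb} — 1.
Only in ddc4's history (behind): {470e, 5afa, 9fc6, d060, ddc4, e7c0} — 6.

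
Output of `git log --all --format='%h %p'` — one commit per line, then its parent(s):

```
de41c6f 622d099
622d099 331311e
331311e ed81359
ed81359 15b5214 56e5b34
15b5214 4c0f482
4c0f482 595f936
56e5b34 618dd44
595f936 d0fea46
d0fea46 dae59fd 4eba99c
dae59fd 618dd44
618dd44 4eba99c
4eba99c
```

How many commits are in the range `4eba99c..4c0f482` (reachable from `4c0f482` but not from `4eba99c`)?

Reachable from 4c0f482: {4c0f482, 4eba99c, 595f936, 618dd44, d0fea46, dae59fd}.
Reachable from 4eba99c: {4eba99c}.
In 4c0f482's history but not 4eba99c's: {4c0f482, 595f936, 618dd44, d0fea46, dae59fd} — 5 commits.

5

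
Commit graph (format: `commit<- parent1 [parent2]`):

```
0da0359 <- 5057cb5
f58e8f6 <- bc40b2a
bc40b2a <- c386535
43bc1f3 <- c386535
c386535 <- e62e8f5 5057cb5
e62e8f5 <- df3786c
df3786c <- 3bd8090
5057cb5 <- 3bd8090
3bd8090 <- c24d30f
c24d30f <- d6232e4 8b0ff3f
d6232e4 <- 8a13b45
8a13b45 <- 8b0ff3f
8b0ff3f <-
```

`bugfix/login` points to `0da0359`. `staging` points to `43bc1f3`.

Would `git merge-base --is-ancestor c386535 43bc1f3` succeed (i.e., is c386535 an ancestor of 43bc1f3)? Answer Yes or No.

Ancestors of 43bc1f3 (commits reachable by following parents): {3bd8090, 43bc1f3, 5057cb5, 8a13b45, 8b0ff3f, c24d30f, c386535, d6232e4, df3786c, e62e8f5}.
c386535 is in that set, so it is an ancestor of 43bc1f3.

Yes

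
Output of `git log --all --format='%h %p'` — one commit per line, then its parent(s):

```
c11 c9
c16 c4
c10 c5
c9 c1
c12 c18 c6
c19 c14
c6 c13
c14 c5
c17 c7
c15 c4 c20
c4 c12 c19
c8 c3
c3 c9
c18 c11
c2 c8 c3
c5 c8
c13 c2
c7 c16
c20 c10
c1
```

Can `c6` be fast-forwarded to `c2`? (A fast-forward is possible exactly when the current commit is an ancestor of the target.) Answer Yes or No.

A fast-forward from c6 to c2 is possible iff c6 is an ancestor of c2.
Ancestors of c2: {c1, c2, c3, c8, c9}.
c6 is not among them, so fast-forward is not possible.

No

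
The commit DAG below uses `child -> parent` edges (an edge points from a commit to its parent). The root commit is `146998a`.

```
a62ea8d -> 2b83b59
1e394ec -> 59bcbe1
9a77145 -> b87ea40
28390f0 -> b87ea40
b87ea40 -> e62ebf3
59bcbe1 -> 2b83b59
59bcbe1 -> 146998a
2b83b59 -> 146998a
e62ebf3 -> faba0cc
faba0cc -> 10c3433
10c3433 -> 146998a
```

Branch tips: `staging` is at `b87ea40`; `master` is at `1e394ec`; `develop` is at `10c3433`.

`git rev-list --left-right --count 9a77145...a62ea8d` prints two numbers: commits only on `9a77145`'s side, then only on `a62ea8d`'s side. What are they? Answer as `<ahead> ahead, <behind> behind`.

Reachable from 9a77145: {10c3433, 146998a, 9a77145, b87ea40, e62ebf3, faba0cc}.
Reachable from a62ea8d: {146998a, 2b83b59, a62ea8d}.
Only in 9a77145's history (ahead): {10c3433, 9a77145, b87ea40, e62ebf3, faba0cc} — 5.
Only in a62ea8d's history (behind): {2b83b59, a62ea8d} — 2.

5 ahead, 2 behind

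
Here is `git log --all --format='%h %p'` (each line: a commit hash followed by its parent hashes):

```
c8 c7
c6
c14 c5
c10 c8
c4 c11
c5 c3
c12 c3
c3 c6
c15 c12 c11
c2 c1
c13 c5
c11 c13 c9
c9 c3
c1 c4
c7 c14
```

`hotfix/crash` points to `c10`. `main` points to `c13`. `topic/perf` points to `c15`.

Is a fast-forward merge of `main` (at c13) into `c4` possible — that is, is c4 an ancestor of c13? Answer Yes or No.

No

A fast-forward from c4 to c13 is possible iff c4 is an ancestor of c13.
Ancestors of c13: {c13, c3, c5, c6}.
c4 is not among them, so fast-forward is not possible.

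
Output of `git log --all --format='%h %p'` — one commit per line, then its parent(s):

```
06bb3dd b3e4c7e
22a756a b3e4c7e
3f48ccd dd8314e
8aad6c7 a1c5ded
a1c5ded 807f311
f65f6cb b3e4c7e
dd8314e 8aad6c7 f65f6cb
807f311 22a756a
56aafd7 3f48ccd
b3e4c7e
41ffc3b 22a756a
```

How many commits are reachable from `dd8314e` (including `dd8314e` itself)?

7

Walking parent pointers from dd8314e: reachable set = {22a756a, 807f311, 8aad6c7, a1c5ded, b3e4c7e, dd8314e, f65f6cb}.
That is 7 commits.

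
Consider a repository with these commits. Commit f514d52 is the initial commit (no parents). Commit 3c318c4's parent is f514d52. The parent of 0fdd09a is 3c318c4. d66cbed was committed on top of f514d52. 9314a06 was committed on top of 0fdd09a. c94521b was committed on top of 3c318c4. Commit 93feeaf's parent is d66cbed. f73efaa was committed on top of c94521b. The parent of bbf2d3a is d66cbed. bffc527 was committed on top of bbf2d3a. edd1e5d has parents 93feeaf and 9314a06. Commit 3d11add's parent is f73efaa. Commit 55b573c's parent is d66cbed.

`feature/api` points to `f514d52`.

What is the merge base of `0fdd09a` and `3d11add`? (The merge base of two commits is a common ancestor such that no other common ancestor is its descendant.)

Ancestors of 0fdd09a: {0fdd09a, 3c318c4, f514d52}.
Ancestors of 3d11add: {3c318c4, 3d11add, c94521b, f514d52, f73efaa}.
Common ancestors: {3c318c4, f514d52}.
Among these, 3c318c4 is not an ancestor of any other common ancestor — it is the merge base.

3c318c4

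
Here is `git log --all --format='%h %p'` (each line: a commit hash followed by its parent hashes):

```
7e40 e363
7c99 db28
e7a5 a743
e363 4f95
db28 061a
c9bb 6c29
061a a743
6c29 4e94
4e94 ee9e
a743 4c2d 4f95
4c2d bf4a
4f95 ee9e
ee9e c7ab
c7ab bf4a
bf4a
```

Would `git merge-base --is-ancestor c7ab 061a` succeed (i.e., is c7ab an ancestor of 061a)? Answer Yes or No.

Yes

Ancestors of 061a (commits reachable by following parents): {061a, 4c2d, 4f95, a743, bf4a, c7ab, ee9e}.
c7ab is in that set, so it is an ancestor of 061a.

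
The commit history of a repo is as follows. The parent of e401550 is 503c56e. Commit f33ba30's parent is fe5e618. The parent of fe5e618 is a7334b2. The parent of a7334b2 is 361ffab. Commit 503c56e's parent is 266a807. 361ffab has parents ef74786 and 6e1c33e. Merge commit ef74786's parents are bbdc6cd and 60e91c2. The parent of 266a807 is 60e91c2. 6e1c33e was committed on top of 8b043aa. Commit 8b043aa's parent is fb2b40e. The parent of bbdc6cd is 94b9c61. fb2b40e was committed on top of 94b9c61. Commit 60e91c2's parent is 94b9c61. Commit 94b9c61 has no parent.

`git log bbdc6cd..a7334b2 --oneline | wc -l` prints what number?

Reachable from a7334b2: {361ffab, 60e91c2, 6e1c33e, 8b043aa, 94b9c61, a7334b2, bbdc6cd, ef74786, fb2b40e}.
Reachable from bbdc6cd: {94b9c61, bbdc6cd}.
In a7334b2's history but not bbdc6cd's: {361ffab, 60e91c2, 6e1c33e, 8b043aa, a7334b2, ef74786, fb2b40e} — 7 commits.

7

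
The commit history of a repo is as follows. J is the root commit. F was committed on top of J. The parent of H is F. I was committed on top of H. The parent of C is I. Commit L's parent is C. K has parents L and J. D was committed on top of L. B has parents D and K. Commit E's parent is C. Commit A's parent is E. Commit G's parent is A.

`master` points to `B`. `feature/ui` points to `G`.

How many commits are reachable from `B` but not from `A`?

4

Reachable from B: {B, C, D, F, H, I, J, K, L}.
Reachable from A: {A, C, E, F, H, I, J}.
In B's history but not A's: {B, D, K, L} — 4 commits.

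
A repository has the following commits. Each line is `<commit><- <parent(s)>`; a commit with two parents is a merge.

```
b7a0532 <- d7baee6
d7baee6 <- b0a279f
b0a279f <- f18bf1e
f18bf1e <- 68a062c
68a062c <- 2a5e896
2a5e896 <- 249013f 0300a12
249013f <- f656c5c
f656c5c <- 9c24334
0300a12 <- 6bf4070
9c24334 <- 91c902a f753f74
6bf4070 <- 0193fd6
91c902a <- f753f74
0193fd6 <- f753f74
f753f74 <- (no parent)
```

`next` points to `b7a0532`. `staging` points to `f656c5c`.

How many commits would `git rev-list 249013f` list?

Walking parent pointers from 249013f: reachable set = {249013f, 91c902a, 9c24334, f656c5c, f753f74}.
That is 5 commits.

5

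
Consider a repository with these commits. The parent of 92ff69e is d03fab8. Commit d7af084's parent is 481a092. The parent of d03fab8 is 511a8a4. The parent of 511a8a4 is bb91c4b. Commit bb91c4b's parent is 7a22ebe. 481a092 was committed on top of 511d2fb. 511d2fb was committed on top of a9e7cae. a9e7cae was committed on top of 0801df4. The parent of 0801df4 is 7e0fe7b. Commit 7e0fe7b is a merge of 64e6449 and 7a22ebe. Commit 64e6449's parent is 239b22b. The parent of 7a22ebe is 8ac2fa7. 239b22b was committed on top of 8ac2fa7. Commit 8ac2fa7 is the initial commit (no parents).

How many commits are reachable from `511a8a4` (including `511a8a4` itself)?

Walking parent pointers from 511a8a4: reachable set = {511a8a4, 7a22ebe, 8ac2fa7, bb91c4b}.
That is 4 commits.

4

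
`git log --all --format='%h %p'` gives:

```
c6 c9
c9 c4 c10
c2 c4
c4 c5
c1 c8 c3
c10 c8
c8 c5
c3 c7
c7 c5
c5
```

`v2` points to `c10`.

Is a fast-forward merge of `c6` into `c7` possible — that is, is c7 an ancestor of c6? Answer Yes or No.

A fast-forward from c7 to c6 is possible iff c7 is an ancestor of c6.
Ancestors of c6: {c10, c4, c5, c6, c8, c9}.
c7 is not among them, so fast-forward is not possible.

No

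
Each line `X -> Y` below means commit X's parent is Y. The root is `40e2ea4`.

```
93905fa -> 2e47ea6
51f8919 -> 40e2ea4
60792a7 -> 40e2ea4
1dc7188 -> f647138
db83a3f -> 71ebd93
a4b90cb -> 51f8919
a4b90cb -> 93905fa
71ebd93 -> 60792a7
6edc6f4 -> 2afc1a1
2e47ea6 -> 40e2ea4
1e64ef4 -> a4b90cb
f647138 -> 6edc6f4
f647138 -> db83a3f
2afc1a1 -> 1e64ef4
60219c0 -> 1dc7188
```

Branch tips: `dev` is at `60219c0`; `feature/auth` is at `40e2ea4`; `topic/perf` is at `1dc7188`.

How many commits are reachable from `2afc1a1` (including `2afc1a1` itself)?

7

Walking parent pointers from 2afc1a1: reachable set = {1e64ef4, 2afc1a1, 2e47ea6, 40e2ea4, 51f8919, 93905fa, a4b90cb}.
That is 7 commits.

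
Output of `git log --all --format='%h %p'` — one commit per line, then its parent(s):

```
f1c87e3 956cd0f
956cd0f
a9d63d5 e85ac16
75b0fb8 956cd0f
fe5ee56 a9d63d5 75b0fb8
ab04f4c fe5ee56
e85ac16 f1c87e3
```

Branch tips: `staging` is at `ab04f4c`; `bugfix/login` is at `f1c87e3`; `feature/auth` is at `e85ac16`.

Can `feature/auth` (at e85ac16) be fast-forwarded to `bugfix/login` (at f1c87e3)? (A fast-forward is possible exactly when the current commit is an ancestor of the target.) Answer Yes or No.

A fast-forward from e85ac16 to f1c87e3 is possible iff e85ac16 is an ancestor of f1c87e3.
Ancestors of f1c87e3: {956cd0f, f1c87e3}.
e85ac16 is not among them, so fast-forward is not possible.

No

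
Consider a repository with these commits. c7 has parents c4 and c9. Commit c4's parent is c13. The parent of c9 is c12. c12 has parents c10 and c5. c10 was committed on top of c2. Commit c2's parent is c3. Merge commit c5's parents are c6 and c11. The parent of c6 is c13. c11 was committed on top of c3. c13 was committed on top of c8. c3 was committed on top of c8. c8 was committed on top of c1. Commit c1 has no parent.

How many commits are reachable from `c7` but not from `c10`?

Reachable from c7: {c1, c10, c11, c12, c13, c2, c3, c4, c5, c6, c7, c8, c9}.
Reachable from c10: {c1, c10, c2, c3, c8}.
In c7's history but not c10's: {c11, c12, c13, c4, c5, c6, c7, c9} — 8 commits.

8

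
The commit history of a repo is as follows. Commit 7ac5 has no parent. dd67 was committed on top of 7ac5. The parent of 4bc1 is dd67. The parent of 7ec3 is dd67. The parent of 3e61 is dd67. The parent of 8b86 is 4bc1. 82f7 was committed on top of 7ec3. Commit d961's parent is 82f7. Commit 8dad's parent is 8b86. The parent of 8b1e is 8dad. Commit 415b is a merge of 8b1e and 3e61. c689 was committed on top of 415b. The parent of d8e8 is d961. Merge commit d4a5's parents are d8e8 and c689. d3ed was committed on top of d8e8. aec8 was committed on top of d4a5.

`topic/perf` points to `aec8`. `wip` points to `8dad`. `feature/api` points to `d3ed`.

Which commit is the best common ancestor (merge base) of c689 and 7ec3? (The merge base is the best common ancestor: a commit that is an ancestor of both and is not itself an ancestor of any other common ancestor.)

dd67

Ancestors of c689: {3e61, 415b, 4bc1, 7ac5, 8b1e, 8b86, 8dad, c689, dd67}.
Ancestors of 7ec3: {7ac5, 7ec3, dd67}.
Common ancestors: {7ac5, dd67}.
Among these, dd67 is not an ancestor of any other common ancestor — it is the merge base.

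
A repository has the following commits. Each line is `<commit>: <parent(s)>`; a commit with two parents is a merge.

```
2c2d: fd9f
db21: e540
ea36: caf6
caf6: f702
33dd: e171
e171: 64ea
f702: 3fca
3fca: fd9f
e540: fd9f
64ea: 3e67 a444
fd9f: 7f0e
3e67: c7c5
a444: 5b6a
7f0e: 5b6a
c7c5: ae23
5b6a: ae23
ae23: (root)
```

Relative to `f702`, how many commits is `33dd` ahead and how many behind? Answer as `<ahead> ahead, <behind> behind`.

Reachable from 33dd: {33dd, 3e67, 5b6a, 64ea, a444, ae23, c7c5, e171}.
Reachable from f702: {3fca, 5b6a, 7f0e, ae23, f702, fd9f}.
Only in 33dd's history (ahead): {33dd, 3e67, 64ea, a444, c7c5, e171} — 6.
Only in f702's history (behind): {3fca, 7f0e, f702, fd9f} — 4.

6 ahead, 4 behind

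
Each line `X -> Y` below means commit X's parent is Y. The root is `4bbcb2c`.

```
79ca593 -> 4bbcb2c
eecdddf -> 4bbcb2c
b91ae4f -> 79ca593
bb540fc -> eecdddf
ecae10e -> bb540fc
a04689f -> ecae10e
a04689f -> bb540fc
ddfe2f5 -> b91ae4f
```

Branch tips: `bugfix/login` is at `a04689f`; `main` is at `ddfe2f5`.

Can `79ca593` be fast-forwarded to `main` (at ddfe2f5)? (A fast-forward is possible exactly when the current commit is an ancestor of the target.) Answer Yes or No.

A fast-forward from 79ca593 to ddfe2f5 is possible iff 79ca593 is an ancestor of ddfe2f5.
Ancestors of ddfe2f5: {4bbcb2c, 79ca593, b91ae4f, ddfe2f5}.
79ca593 is among them, so fast-forward is possible.

Yes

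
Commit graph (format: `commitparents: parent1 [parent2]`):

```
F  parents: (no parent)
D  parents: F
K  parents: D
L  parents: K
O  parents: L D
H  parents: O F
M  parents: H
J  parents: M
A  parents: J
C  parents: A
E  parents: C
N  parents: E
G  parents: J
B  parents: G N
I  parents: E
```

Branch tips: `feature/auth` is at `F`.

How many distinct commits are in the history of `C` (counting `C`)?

Walking parent pointers from C: reachable set = {A, C, D, F, H, J, K, L, M, O}.
That is 10 commits.

10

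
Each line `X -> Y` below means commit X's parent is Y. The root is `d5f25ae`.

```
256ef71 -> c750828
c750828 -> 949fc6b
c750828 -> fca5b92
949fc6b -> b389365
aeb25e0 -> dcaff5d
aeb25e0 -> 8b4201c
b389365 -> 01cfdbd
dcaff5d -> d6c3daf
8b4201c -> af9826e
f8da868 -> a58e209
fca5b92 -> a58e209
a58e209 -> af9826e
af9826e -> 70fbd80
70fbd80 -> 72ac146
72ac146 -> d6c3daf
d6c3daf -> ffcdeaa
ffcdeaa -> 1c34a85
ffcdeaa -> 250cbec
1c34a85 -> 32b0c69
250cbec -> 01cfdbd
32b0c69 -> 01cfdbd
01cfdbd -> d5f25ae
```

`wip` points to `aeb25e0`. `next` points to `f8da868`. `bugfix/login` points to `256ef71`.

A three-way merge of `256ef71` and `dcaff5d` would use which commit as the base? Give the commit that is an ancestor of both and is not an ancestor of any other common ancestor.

d6c3daf

Ancestors of 256ef71: {01cfdbd, 1c34a85, 250cbec, 256ef71, 32b0c69, 70fbd80, 72ac146, 949fc6b, a58e209, af9826e, b389365, c750828, d5f25ae, d6c3daf, fca5b92, ffcdeaa}.
Ancestors of dcaff5d: {01cfdbd, 1c34a85, 250cbec, 32b0c69, d5f25ae, d6c3daf, dcaff5d, ffcdeaa}.
Common ancestors: {01cfdbd, 1c34a85, 250cbec, 32b0c69, d5f25ae, d6c3daf, ffcdeaa}.
Among these, d6c3daf is not an ancestor of any other common ancestor — it is the merge base.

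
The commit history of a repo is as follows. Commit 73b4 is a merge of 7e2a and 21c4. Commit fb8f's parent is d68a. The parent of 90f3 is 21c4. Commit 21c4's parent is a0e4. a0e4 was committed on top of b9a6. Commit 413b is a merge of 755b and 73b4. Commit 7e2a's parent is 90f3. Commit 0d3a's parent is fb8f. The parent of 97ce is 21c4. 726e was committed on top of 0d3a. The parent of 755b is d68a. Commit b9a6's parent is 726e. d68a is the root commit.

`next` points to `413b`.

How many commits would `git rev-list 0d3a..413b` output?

Reachable from 413b: {0d3a, 21c4, 413b, 726e, 73b4, 755b, 7e2a, 90f3, a0e4, b9a6, d68a, fb8f}.
Reachable from 0d3a: {0d3a, d68a, fb8f}.
In 413b's history but not 0d3a's: {21c4, 413b, 726e, 73b4, 755b, 7e2a, 90f3, a0e4, b9a6} — 9 commits.

9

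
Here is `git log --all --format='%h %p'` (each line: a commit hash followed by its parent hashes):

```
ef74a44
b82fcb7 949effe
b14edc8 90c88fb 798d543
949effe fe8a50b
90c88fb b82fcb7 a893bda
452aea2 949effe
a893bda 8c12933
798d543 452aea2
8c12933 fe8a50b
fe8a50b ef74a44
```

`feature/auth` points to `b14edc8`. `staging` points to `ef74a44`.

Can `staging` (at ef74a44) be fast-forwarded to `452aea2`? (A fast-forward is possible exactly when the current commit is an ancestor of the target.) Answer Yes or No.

A fast-forward from ef74a44 to 452aea2 is possible iff ef74a44 is an ancestor of 452aea2.
Ancestors of 452aea2: {452aea2, 949effe, ef74a44, fe8a50b}.
ef74a44 is among them, so fast-forward is possible.

Yes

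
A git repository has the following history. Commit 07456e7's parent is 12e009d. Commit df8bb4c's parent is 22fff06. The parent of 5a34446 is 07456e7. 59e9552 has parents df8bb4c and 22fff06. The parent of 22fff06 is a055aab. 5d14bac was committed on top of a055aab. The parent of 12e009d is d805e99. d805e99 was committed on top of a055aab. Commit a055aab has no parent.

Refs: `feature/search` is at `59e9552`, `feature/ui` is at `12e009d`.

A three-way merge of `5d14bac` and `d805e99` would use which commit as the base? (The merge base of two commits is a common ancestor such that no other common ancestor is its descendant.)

Ancestors of 5d14bac: {5d14bac, a055aab}.
Ancestors of d805e99: {a055aab, d805e99}.
Common ancestors: {a055aab}.
The only common ancestor is a055aab, so it is the merge base.

a055aab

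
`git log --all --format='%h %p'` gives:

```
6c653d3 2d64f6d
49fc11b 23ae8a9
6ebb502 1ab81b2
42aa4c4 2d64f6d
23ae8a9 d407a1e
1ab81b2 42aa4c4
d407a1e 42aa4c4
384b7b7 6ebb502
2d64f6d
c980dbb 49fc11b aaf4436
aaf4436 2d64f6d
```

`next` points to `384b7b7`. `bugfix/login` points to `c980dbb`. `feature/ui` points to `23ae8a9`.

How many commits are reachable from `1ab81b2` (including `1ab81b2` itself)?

3

Walking parent pointers from 1ab81b2: reachable set = {1ab81b2, 2d64f6d, 42aa4c4}.
That is 3 commits.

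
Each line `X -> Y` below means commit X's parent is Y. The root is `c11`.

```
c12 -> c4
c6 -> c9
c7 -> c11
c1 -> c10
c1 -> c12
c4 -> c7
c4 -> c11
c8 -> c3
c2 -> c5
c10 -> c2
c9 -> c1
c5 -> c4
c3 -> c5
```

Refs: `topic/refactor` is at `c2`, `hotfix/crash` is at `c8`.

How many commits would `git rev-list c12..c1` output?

4

Reachable from c1: {c1, c10, c11, c12, c2, c4, c5, c7}.
Reachable from c12: {c11, c12, c4, c7}.
In c1's history but not c12's: {c1, c10, c2, c5} — 4 commits.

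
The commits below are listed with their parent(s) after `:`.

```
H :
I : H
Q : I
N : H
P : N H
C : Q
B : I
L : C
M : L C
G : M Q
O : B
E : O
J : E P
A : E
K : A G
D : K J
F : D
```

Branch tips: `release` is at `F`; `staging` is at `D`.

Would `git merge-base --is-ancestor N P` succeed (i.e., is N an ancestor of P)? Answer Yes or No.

Ancestors of P (commits reachable by following parents): {H, N, P}.
N is in that set, so it is an ancestor of P.

Yes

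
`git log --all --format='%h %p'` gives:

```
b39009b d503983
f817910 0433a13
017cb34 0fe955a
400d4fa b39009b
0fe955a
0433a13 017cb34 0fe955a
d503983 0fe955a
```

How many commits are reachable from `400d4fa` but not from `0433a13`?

Reachable from 400d4fa: {0fe955a, 400d4fa, b39009b, d503983}.
Reachable from 0433a13: {017cb34, 0433a13, 0fe955a}.
In 400d4fa's history but not 0433a13's: {400d4fa, b39009b, d503983} — 3 commits.

3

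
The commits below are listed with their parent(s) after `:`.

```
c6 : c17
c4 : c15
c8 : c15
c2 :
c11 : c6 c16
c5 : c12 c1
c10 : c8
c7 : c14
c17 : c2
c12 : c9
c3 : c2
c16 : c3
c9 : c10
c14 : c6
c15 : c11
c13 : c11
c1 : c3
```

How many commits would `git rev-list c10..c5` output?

4

Reachable from c5: {c1, c10, c11, c12, c15, c16, c17, c2, c3, c5, c6, c8, c9}.
Reachable from c10: {c10, c11, c15, c16, c17, c2, c3, c6, c8}.
In c5's history but not c10's: {c1, c12, c5, c9} — 4 commits.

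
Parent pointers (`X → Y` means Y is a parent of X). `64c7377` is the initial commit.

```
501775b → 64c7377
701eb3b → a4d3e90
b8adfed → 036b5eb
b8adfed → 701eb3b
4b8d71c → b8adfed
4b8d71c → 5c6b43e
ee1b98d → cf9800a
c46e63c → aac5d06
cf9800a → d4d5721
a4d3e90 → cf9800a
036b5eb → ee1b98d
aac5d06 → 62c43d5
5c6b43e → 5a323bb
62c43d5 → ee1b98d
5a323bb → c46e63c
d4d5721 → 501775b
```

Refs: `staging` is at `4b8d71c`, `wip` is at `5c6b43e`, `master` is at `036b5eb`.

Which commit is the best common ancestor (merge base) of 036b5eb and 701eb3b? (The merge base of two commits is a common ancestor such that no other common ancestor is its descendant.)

cf9800a

Ancestors of 036b5eb: {036b5eb, 501775b, 64c7377, cf9800a, d4d5721, ee1b98d}.
Ancestors of 701eb3b: {501775b, 64c7377, 701eb3b, a4d3e90, cf9800a, d4d5721}.
Common ancestors: {501775b, 64c7377, cf9800a, d4d5721}.
Among these, cf9800a is not an ancestor of any other common ancestor — it is the merge base.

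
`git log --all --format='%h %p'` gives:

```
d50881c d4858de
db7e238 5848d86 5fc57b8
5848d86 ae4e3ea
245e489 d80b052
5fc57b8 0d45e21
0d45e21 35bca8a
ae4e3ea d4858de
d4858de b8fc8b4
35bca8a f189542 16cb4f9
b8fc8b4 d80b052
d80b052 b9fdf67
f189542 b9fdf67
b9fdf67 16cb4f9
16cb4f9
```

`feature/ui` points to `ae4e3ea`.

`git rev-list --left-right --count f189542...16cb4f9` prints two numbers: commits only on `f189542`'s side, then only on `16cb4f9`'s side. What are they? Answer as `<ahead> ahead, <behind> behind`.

Reachable from f189542: {16cb4f9, b9fdf67, f189542}.
Reachable from 16cb4f9: {16cb4f9}.
Only in f189542's history (ahead): {b9fdf67, f189542} — 2.
Only in 16cb4f9's history (behind): {} — 0.

2 ahead, 0 behind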